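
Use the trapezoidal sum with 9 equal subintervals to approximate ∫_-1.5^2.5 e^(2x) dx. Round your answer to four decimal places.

Δx = (2.5 − (-1.5))/9 = 4/9.
f(-1.5) ≈ 0.0498, f(-19/18) ≈ 0.1211, f(-11/18) ≈ 0.2946, f(-1/6) ≈ 0.7165, f(5/18) ≈ 1.7429, f(13/18) ≈ 4.2395, f(7/6) ≈ 10.3123, f(29/18) ≈ 25.0838, f(37/18) ≈ 61.0145, f(2.5) ≈ 148.4132.
T_9 = (Δx/2)·[f(x_0) + 2f(x_1) + ... + 2f(x_{8}) + f(x_9)].
Sum ≈ 79.0029.

79.0029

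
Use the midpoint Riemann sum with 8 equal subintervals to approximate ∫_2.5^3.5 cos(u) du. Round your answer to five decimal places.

-0.94987

Δu = (3.5 − 2.5)/8 = 0.125.
Midpoints: 2.5625, 2.6875, 2.8125, 2.9375, 3.0625, 3.1875, 3.3125, 3.4375.
f(2.5625) ≈ -0.83696, f(2.6875) ≈ -0.89866, f(2.8125) ≈ -0.94634, f(2.9375) ≈ -0.97925, f(3.0625) ≈ -0.99687, f(3.1875) ≈ -0.99895, f(3.3125) ≈ -0.98543, f(3.4375) ≈ -0.95654.
Sum = Δu · [f(2.5625) + f(2.6875) + f(2.8125) + ...].
Sum ≈ -0.94987.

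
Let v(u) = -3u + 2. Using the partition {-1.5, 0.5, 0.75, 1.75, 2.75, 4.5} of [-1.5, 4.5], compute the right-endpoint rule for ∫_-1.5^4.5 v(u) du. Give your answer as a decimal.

Subinterval widths: 2, 0.25, 1, 1, 1.75.
Right endpoints: 0.5, 0.75, 1.75, 2.75, 4.5.
v(0.5) = 0.5, v(0.75) = -0.25, v(1.75) = -3.25, v(2.75) = -6.25, v(4.5) = -11.5.
Sum = Σ Δu_i · v(u_i).
Sum = -28.6875.

-28.6875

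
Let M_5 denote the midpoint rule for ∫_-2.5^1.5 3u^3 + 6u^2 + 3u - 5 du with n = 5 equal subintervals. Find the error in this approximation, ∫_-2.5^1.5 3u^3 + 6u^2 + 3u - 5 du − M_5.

0.32

Exact integral: ∫_-2.5^1.5 f(u) du = -13.5.
M_5 = -13.82.
Error = -13.5 − (-13.82) = 0.32.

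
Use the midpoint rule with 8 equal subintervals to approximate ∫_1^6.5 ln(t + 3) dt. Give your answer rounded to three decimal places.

Δt = (6.5 − 1)/8 = 0.6875.
Midpoints: 1.34375, 2.03125, 2.71875, 3.40625, 4.09375, 4.78125, 5.46875, 6.15625.
f(1.34375) ≈ 1.469, f(2.03125) ≈ 1.616, f(2.71875) ≈ 1.744, f(3.40625) ≈ 1.857, f(4.09375) ≈ 1.959, f(4.78125) ≈ 2.052, f(5.46875) ≈ 2.136, f(6.15625) ≈ 2.214.
Sum = Δt · [f(1.34375) + f(2.03125) + f(2.71875) + ...].
Sum ≈ 10.345.

10.345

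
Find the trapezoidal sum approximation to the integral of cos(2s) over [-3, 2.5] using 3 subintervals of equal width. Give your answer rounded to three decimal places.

0.305

Δs = (2.5 − (-3))/3 = 11/6.
f(-3) ≈ 0.960, f(-7/6) ≈ -0.691, f(2/3) ≈ 0.235, f(2.5) ≈ 0.284.
T_3 = (Δs/2)·[f(s_0) + 2f(s_1) + 2f(s_2) + f(s_3)].
Sum ≈ 0.305.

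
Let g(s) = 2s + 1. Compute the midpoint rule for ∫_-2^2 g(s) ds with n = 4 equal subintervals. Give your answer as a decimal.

Δs = (2 − (-2))/4 = 1.
Midpoints: -1.5, -0.5, 0.5, 1.5.
g(-1.5) = -2, g(-0.5) = 0, g(0.5) = 2, g(1.5) = 4.
Sum = Δs · [g(-1.5) + g(-0.5) + g(0.5) + g(1.5)].
Sum = 4.

4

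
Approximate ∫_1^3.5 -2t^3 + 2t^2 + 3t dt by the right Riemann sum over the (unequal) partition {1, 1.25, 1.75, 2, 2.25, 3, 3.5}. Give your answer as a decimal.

Subinterval widths: 0.25, 0.5, 0.25, 0.25, 0.75, 0.5.
Right endpoints: 1.25, 1.75, 2, 2.25, 3, 3.5.
f(1.25) = 2.96875, f(1.75) = 0.65625, f(2) = -2, f(2.25) = -5.90625, f(3) = -27, f(3.5) = -50.75.
Sum = Σ Δt_i · f(t_i).
Sum = -46.53125.

-46.53125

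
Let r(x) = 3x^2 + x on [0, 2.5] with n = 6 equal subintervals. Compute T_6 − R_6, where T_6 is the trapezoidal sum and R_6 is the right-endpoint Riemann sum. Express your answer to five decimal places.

-4.42708

T_6 ≈ 18.9670139.
R_6 ≈ 23.3940972.
T_6 − R_6 ≈ -4.42708.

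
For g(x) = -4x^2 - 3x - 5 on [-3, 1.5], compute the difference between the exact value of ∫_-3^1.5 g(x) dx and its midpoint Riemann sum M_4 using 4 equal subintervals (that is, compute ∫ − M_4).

Exact integral: ∫_-3^1.5 g(x) dx = -52.875.
M_4 = -50.9765625.
Error = -52.875 − (-50.9765625) = -1.8984375.

-1.8984375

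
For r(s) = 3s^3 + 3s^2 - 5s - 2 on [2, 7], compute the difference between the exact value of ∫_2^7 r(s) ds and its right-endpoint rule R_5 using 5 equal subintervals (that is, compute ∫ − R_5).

Exact integral: ∫_2^7 r(s) ds = 2001.25.
R_5 = 2595.
Error = 2001.25 − 2595 = -593.75.

-593.75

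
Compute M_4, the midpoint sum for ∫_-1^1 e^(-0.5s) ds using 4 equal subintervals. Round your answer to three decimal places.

2.079

Δs = (1 − (-1))/4 = 0.5.
Midpoints: -0.75, -0.25, 0.25, 0.75.
f(-0.75) ≈ 1.455, f(-0.25) ≈ 1.133, f(0.25) ≈ 0.882, f(0.75) ≈ 0.687.
Sum = Δs · [f(-0.75) + f(-0.25) + f(0.25) + f(0.75)].
Sum ≈ 2.079.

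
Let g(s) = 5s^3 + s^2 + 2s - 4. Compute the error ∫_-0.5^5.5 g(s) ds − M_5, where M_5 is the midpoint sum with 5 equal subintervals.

Exact integral: ∫_-0.5^5.5 g(s) ds = 1205.25.
M_5 = 1177.53.
Error = 1205.25 − 1177.53 = 27.72.

27.72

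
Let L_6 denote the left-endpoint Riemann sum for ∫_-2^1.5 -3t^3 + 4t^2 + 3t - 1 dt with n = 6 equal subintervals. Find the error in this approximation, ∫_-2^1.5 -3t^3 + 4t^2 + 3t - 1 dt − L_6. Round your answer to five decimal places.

-10.17289

Exact integral: ∫_-2^1.5 f(t) dt ≈ 17.2447917.
L_6 ≈ 27.4176794.
Error ≈ 17.2447917 − 27.4176794 ≈ -10.17289.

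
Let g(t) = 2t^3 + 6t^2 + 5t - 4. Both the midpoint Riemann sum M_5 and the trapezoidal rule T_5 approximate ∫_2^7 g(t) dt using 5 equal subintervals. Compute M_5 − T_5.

-41.25

M_5 = 1941.25.
T_5 = 1982.5.
M_5 − T_5 = -41.25.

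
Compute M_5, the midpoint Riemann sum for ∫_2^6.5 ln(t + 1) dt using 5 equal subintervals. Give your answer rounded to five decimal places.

7.32263

Δt = (6.5 − 2)/5 = 0.9.
Midpoints: 2.45, 3.35, 4.25, 5.15, 6.05.
f(2.45) ≈ 1.23837, f(3.35) ≈ 1.47018, f(4.25) ≈ 1.65823, f(5.15) ≈ 1.81645, f(6.05) ≈ 1.95303.
Sum = Δt · [f(2.45) + f(3.35) + f(4.25) + f(5.15) + f(6.05)].
Sum ≈ 7.32263.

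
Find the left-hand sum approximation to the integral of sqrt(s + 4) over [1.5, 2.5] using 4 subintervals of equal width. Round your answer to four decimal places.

2.4232

Δs = (2.5 − 1.5)/4 = 0.25.
Left endpoints: 1.5, 1.75, 2, 2.25.
f(1.5) ≈ 2.3452, f(1.75) ≈ 2.3979, f(2) ≈ 2.4495, f(2.25) ≈ 2.5000.
Sum = Δs · [f(1.5) + f(1.75) + f(2) + f(2.25)].
Sum ≈ 2.4232.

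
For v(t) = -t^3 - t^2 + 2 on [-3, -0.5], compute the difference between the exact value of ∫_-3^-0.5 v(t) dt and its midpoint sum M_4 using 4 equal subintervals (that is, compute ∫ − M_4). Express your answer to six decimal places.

0.345866

Exact integral: ∫_-3^-0.5 v(t) dt ≈ 16.27604167.
M_4 ≈ 15.93017578.
Error ≈ 16.27604167 − 15.93017578 ≈ 0.345866.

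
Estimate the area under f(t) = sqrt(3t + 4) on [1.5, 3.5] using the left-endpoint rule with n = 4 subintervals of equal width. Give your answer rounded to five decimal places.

6.53723

Δt = (3.5 − 1.5)/4 = 0.5.
Left endpoints: 1.5, 2, 2.5, 3.
f(1.5) ≈ 2.91548, f(2) ≈ 3.16228, f(2.5) ≈ 3.39116, f(3) ≈ 3.60555.
Sum = Δt · [f(1.5) + f(2) + f(2.5) + f(3)].
Sum ≈ 6.53723.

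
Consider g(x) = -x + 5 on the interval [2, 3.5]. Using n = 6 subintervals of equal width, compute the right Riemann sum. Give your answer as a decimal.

3.1875

Δx = (3.5 − 2)/6 = 0.25.
Right endpoints: 2.25, 2.5, 2.75, 3, 3.25, 3.5.
g(2.25) = 2.75, g(2.5) = 2.5, g(2.75) = 2.25, g(3) = 2, g(3.25) = 1.75, g(3.5) = 1.5.
Sum = Δx · [g(2.25) + g(2.5) + g(2.75) + ...].
Sum = 3.1875.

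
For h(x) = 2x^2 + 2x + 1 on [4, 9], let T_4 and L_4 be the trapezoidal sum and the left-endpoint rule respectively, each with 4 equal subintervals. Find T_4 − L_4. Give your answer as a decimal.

87.5

T_4 = 515.9375.
L_4 = 428.4375.
T_4 − L_4 = 87.5.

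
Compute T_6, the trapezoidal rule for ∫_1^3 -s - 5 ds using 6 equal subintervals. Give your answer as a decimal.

-14

Δs = (3 − 1)/6 = 1/3.
f(1) = -6, f(4/3) = -19/3, f(5/3) = -20/3, f(2) = -7, f(7/3) = -22/3, f(8/3) = -23/3, f(3) = -8.
T_6 = (Δs/2)·[f(s_0) + 2f(s_1) + ... + 2f(s_{5}) + f(s_6)].
Sum = -14.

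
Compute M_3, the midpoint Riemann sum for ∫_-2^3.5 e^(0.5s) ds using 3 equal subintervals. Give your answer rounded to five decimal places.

10.40530

Δs = (3.5 − (-2))/3 = 11/6.
Midpoints: -13/12, 0.75, 31/12.
f(-13/12) ≈ 0.58178, f(0.75) ≈ 1.45499, f(31/12) ≈ 3.63885.
Sum = Δs · [f(-13/12) + f(0.75) + f(31/12)].
Sum ≈ 10.40530.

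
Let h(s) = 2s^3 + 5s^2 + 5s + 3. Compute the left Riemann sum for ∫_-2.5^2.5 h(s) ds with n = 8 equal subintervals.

Δs = (2.5 − (-2.5))/8 = 0.625.
Left endpoints: -2.5, -1.875, -1.25, -0.625, 0, 0.625, 1.25, 1.875.
h(-2.5) = -9.5, h(-1.875) = -1.98046875, h(-1.25) = 0.65625, h(-0.625) = 1.33984375, h(0) = 3, h(0.625) = 8.56640625, h(1.25) = 20.96875, h(1.875) = 43.13671875.
Sum = Δs · [h(-2.5) + h(-1.875) + h(-1.25) + ...].
Sum = 41.3671875.

41.3671875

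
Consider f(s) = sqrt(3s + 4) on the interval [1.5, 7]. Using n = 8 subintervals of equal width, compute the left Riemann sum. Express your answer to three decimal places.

Δs = (7 − 1.5)/8 = 0.6875.
Left endpoints: 1.5, 2.1875, 2.875, 3.5625, 4.25, 4.9375, 5.625, 6.3125.
f(1.5) ≈ 2.915, f(2.1875) ≈ 3.250, f(2.875) ≈ 3.553, f(3.5625) ≈ 3.832, f(4.25) ≈ 4.093, f(4.9375) ≈ 4.337, f(5.625) ≈ 4.569, f(6.3125) ≈ 4.789.
Sum = Δs · [f(1.5) + f(2.1875) + f(2.875) + ...].
Sum ≈ 21.546.

21.546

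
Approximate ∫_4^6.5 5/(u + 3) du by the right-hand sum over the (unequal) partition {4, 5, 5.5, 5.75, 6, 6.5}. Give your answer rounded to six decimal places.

1.464022

Subinterval widths: 1, 0.5, 0.25, 0.25, 0.5.
Right endpoints: 5, 5.5, 5.75, 6, 6.5.
f(5) = 0.625, f(5.5) = 10/17, f(5.75) = 4/7, f(6) = 5/9, f(6.5) = 10/19.
Sum = Σ Δu_i · f(u_i).
Sum ≈ 1.464022.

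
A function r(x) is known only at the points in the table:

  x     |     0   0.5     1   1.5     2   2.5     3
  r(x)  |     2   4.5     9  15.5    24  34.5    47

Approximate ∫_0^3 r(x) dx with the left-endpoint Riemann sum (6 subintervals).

Δx = 0.5.
Sum = 0.5·[2 + 4.5 + 9 + 15.5 + 24 + 34.5] = 44.75.

44.75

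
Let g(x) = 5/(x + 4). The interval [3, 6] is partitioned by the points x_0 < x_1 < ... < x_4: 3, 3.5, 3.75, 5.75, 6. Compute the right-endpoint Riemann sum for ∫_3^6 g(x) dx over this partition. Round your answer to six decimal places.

Subinterval widths: 0.5, 0.25, 2, 0.25.
Right endpoints: 3.5, 3.75, 5.75, 6.
g(3.5) = 2/3, g(3.75) = 20/31, g(5.75) = 20/39, g(6) = 0.5.
Sum = Σ Δx_i · g(x_i).
Sum ≈ 1.645265.

1.645265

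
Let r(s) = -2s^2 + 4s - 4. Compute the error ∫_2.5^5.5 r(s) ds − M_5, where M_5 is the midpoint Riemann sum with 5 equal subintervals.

-0.18

Exact integral: ∫_2.5^5.5 r(s) ds = -64.5.
M_5 = -64.32.
Error = -64.5 − (-64.32) = -0.18.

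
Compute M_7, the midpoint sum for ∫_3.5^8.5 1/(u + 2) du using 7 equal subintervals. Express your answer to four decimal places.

Δu = (8.5 − 3.5)/7 = 5/7.
Midpoints: 27/7, 32/7, 37/7, 6, 47/7, 52/7, 57/7.
f(27/7) = 7/41, f(32/7) = 7/46, f(37/7) = 7/51, f(6) = 0.125, f(47/7) = 7/61, f(52/7) = 7/66, f(57/7) = 7/71.
Sum = Δu · [f(27/7) + f(32/7) + f(37/7) + ...].
Sum ≈ 0.6461.

0.6461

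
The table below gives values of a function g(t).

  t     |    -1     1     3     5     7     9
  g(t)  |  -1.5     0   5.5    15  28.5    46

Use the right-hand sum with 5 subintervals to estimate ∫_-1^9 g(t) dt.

Δt = 2.
Sum = 2·[0 + 5.5 + 15 + 28.5 + 46] = 190.

190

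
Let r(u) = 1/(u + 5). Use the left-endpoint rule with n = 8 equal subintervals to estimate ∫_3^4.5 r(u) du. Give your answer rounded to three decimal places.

0.174

Δu = (4.5 − 3)/8 = 0.1875.
Left endpoints: 3, 3.1875, 3.375, 3.5625, 3.75, 3.9375, 4.125, 4.3125.
r(3) = 0.125, r(3.1875) = 16/131, r(3.375) = 8/67, r(3.5625) = 16/137, r(3.75) = 4/35, r(3.9375) = 16/143, r(4.125) = 8/73, r(4.3125) = 16/149.
Sum = Δu · [r(3) + r(3.1875) + r(3.375) + ...].
Sum ≈ 0.174.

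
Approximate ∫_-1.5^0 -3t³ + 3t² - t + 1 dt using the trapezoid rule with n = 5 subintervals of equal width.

10.01625

Δt = (0 − (-1.5))/5 = 0.3.
f(-1.5) = 19.375, f(-1.2) = 11.704, f(-0.9) = 6.517, f(-0.6) = 3.328, f(-0.3) = 1.651, f(0) = 1.
T_5 = (Δt/2)·[f(t_0) + 2f(t_1) + ... + 2f(t_{4}) + f(t_5)].
Sum = 10.01625.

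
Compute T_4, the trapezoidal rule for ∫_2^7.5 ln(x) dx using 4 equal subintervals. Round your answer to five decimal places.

8.16880

Δx = (7.5 − 2)/4 = 1.375.
f(2) ≈ 0.69315, f(3.375) ≈ 1.21640, f(4.75) ≈ 1.55814, f(6.125) ≈ 1.81238, f(7.5) ≈ 2.01490.
T_4 = (Δx/2)·[f(x_0) + 2f(x_1) + 2f(x_2) + 2f(x_3) + f(x_4)].
Sum ≈ 8.16880.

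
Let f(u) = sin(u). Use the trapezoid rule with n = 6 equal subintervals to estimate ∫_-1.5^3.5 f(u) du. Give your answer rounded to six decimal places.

0.948221

Δu = (3.5 − (-1.5))/6 = 5/6.
f(-1.5) ≈ -0.997495, f(-2/3) ≈ -0.618370, f(1/6) ≈ 0.165896, f(1) ≈ 0.841471, f(11/6) ≈ 0.965735, f(8/3) ≈ 0.457273, f(3.5) ≈ -0.350783.
T_6 = (Δu/2)·[f(u_0) + 2f(u_1) + ... + 2f(u_{5}) + f(u_6)].
Sum ≈ 0.948221.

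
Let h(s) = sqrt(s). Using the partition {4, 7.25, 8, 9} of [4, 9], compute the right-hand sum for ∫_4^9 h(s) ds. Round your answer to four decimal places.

Subinterval widths: 3.25, 0.75, 1.
Right endpoints: 7.25, 8, 9.
h(7.25) ≈ 2.6926, h(8) ≈ 2.8284, h(9) ≈ 3.0000.
Sum = Σ Δs_i · h(s_i).
Sum ≈ 13.8722.

13.8722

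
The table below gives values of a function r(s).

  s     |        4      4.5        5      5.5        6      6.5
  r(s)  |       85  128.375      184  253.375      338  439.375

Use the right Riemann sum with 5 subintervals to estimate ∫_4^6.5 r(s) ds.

671.5625

Δs = 0.5.
Sum = 0.5·[128.375 + 184 + 253.375 + 338 + 439.375] = 671.5625.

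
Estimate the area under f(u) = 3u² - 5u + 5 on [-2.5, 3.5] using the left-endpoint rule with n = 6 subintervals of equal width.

82.5

Δu = (3.5 − (-2.5))/6 = 1.
Left endpoints: -2.5, -1.5, -0.5, 0.5, 1.5, 2.5.
f(-2.5) = 36.25, f(-1.5) = 19.25, f(-0.5) = 8.25, f(0.5) = 3.25, f(1.5) = 4.25, f(2.5) = 11.25.
Sum = Δu · [f(-2.5) + f(-1.5) + f(-0.5) + ...].
Sum = 82.5.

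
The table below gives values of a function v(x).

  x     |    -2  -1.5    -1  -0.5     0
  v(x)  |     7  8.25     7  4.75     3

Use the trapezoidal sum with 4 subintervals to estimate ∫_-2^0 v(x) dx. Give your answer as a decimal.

Δx = 0.5.
T_4 = (0.5/2)·[7 + 2·8.25 + 2·7 + 2·4.75 + 3] = 12.5.

12.5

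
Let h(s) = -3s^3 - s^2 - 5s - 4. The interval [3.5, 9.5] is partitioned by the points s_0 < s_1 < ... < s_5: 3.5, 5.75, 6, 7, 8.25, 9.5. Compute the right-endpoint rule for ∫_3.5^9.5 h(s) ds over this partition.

Subinterval widths: 2.25, 0.25, 1, 1.25, 1.25.
Right endpoints: 5.75, 6, 7, 8.25, 9.5.
h(5.75) = -636.140625, h(6) = -718, h(7) = -1117, h(8.25) = -1797.859375, h(9.5) = -2713.875.
Sum = Σ Δs_i · h(s_i).
Sum = -8367.484375.

-8367.484375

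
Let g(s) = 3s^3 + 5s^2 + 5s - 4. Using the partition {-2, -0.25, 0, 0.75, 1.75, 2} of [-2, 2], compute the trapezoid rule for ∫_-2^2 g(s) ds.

9.453125

Subinterval widths: 1.75, 0.25, 0.75, 1, 0.25.
g(-2) = -18, g(-0.25) = -4.984375, g(0) = -4, g(0.75) = 3.828125, g(1.75) = 36.140625, g(2) = 50.
On each subinterval the trapezoid contributes (Δs_i/2)·[g(s_{i-1}) + g(s_i)].
Sum = 9.453125.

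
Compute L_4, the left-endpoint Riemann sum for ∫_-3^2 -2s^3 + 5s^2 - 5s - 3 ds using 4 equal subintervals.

173.75

Δs = (2 − (-3))/4 = 1.25.
Left endpoints: -3, -1.75, -0.5, 0.75.
f(-3) = 111, f(-1.75) = 31.78125, f(-0.5) = 1, f(0.75) = -4.78125.
Sum = Δs · [f(-3) + f(-1.75) + f(-0.5) + f(0.75)].
Sum = 173.75.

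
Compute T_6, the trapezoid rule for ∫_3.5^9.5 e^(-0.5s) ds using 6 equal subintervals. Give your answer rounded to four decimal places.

Δs = (9.5 − 3.5)/6 = 1.
f(3.5) ≈ 0.1738, f(4.5) ≈ 0.1054, f(5.5) ≈ 0.0639, f(6.5) ≈ 0.0388, f(7.5) ≈ 0.0235, f(8.5) ≈ 0.0143, f(9.5) ≈ 0.0087.
T_6 = (Δs/2)·[f(s_0) + 2f(s_1) + ... + 2f(s_{5}) + f(s_6)].
Sum ≈ 0.3371.

0.3371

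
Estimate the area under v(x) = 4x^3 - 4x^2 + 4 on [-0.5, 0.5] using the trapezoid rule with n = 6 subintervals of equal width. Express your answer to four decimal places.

3.6481

Δx = (0.5 − (-0.5))/6 = 1/6.
v(-0.5) = 2.5, v(-1/3) = 92/27, v(-1/6) = 209/54, v(0) = 4, v(1/6) = 211/54, v(1/3) = 100/27, v(0.5) = 3.5.
T_6 = (Δx/2)·[v(x_0) + 2v(x_1) + ... + 2v(x_{5}) + v(x_6)].
Sum ≈ 3.6481.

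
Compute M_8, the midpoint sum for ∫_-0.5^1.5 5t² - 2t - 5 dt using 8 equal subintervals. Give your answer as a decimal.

Δt = (1.5 − (-0.5))/8 = 0.25.
Midpoints: -0.375, -0.125, 0.125, 0.375, 0.625, 0.875, 1.125, 1.375.
f(-0.375) = -3.546875, f(-0.125) = -4.671875, f(0.125) = -5.171875, f(0.375) = -5.046875, f(0.625) = -4.296875, f(0.875) = -2.921875, f(1.125) = -0.921875, f(1.375) = 1.703125.
Sum = Δt · [f(-0.375) + f(-0.125) + f(0.125) + ...].
Sum = -6.21875.

-6.21875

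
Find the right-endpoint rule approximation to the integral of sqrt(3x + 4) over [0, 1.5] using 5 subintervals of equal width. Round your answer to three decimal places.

Δx = (1.5 − 0)/5 = 0.3.
Right endpoints: 0.3, 0.6, 0.9, 1.2, 1.5.
f(0.3) ≈ 2.214, f(0.6) ≈ 2.408, f(0.9) ≈ 2.588, f(1.2) ≈ 2.757, f(1.5) ≈ 2.915.
Sum = Δx · [f(0.3) + f(0.6) + f(0.9) + f(1.2) + f(1.5)].
Sum ≈ 3.865.

3.865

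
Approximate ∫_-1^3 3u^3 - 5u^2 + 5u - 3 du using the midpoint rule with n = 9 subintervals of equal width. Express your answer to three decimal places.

21.070

Δu = (3 − (-1))/9 = 4/9.
Midpoints: -7/9, -1/3, 1/9, 5/9, 1, 13/9, 17/9, 7/3, 25/9.
f(-7/9) = -2752/243, f(-1/3) = -16/3, f(1/9) = -608/243, f(5/9) = -304/243, f(1) = 0, f(13/9) = 688/243, f(17/9) = 2144/243, f(7/3) = 176/9, f(25/9) = 8896/243.
Sum = Δu · [f(-7/9) + f(-1/3) + f(1/9) + ...].
Sum ≈ 21.070.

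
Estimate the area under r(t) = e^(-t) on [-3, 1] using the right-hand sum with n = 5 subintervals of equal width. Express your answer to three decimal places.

Δt = (1 − (-3))/5 = 0.8.
Right endpoints: -2.2, -1.4, -0.6, 0.2, 1.
r(-2.2) ≈ 9.025, r(-1.4) ≈ 4.055, r(-0.6) ≈ 1.822, r(0.2) ≈ 0.819, r(1) ≈ 0.368.
Sum = Δt · [r(-2.2) + r(-1.4) + r(-0.6) + r(0.2) + r(1)].
Sum ≈ 12.871.

12.871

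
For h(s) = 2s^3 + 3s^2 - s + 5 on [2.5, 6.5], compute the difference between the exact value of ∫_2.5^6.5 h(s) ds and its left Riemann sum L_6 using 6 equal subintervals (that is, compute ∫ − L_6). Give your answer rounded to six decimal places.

198.444444

Exact integral: ∫_2.5^6.5 h(s) ds = 1134.
L_6 ≈ 935.55555556.
Error ≈ 1134 − 935.55555556 ≈ 198.444444.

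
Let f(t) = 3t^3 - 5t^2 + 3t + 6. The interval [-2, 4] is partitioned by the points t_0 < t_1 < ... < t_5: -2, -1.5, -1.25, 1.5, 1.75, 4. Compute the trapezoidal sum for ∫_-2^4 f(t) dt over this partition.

Subinterval widths: 0.5, 0.25, 2.75, 0.25, 2.25.
f(-2) = -44, f(-1.5) = -19.875, f(-1.25) = -11.421875, f(1.5) = 9.375, f(1.75) = 12.015625, f(4) = 130.
On each subinterval the trapezoid contributes (Δt_i/2)·[f(t_{i-1}) + f(t_i)].
Sum = 139.74609375.

139.74609375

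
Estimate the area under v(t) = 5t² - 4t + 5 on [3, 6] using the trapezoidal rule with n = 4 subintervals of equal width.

277.40625

Δt = (6 − 3)/4 = 0.75.
v(3) = 38, v(3.75) = 60.3125, v(4.5) = 88.25, v(5.25) = 121.8125, v(6) = 161.
T_4 = (Δt/2)·[v(t_0) + 2v(t_1) + 2v(t_2) + 2v(t_3) + v(t_4)].
Sum = 277.40625.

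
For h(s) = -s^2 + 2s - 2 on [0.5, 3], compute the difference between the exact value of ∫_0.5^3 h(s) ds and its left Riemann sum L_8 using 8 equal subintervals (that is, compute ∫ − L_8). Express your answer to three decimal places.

Exact integral: ∫_0.5^3 h(s) ds ≈ -5.20833.
L_8 ≈ -4.66309.
Error ≈ -5.20833 − (-4.66309) ≈ -0.545.

-0.545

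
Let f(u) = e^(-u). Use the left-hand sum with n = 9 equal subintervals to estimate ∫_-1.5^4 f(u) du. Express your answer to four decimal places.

5.9652

Δu = (4 − (-1.5))/9 = 11/18.
Left endpoints: -1.5, -8/9, -5/18, 1/3, 17/18, 14/9, 13/6, 25/9, 61/18.
f(-1.5) ≈ 4.4817, f(-8/9) ≈ 2.4324, f(-5/18) ≈ 1.3202, f(1/3) ≈ 0.7165, f(17/18) ≈ 0.3889, f(14/9) ≈ 0.2111, f(13/6) ≈ 0.1146, f(25/9) ≈ 0.0622, f(61/18) ≈ 0.0337.
Sum = Δu · [f(-1.5) + f(-8/9) + f(-5/18) + ...].
Sum ≈ 5.9652.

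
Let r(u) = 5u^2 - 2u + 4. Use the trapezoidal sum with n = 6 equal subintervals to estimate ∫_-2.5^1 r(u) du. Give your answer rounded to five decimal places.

47.95081

Δu = (1 − (-2.5))/6 = 7/12.
r(-2.5) = 40.25, r(-23/12) = 3773/144, r(-4/3) = 140/9, r(-0.75) = 8.3125, r(-1/6) = 161/36, r(5/12) = 581/144, r(1) = 7.
T_6 = (Δu/2)·[r(u_0) + 2r(u_1) + ... + 2r(u_{5}) + r(u_6)].
Sum ≈ 47.95081.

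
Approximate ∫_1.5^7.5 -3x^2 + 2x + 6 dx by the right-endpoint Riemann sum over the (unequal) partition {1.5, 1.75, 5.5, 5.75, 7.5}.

-555.46875

Subinterval widths: 0.25, 3.75, 0.25, 1.75.
Right endpoints: 1.75, 5.5, 5.75, 7.5.
f(1.75) = 0.3125, f(5.5) = -73.75, f(5.75) = -81.6875, f(7.5) = -147.75.
Sum = Σ Δx_i · f(x_i).
Sum = -555.46875.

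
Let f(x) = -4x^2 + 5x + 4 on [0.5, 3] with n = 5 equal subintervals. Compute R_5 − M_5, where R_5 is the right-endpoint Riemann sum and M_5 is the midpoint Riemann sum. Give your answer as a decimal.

-6.25

R_5 = -10.
M_5 = -3.75.
R_5 − M_5 = -6.25.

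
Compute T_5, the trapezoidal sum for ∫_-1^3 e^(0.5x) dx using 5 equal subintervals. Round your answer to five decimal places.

Δx = (3 − (-1))/5 = 0.8.
f(-1) ≈ 0.60653, f(-0.2) ≈ 0.90484, f(0.6) ≈ 1.34986, f(1.4) ≈ 2.01375, f(2.2) ≈ 3.00417, f(3) ≈ 4.48169.
T_5 = (Δx/2)·[f(x_0) + 2f(x_1) + ... + 2f(x_{4}) + f(x_5)].
Sum ≈ 7.85338.

7.85338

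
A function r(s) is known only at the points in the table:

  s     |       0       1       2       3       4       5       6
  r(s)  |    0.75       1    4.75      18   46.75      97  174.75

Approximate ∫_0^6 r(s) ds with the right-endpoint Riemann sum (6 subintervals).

342.25

Δs = 1.
Sum = 1·[1 + 4.75 + 18 + 46.75 + 97 + 174.75] = 342.25.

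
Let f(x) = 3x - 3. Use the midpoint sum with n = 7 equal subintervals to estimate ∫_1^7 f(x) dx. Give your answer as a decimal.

Δx = (7 − 1)/7 = 6/7.
Midpoints: 10/7, 16/7, 22/7, 4, 34/7, 40/7, 46/7.
f(10/7) = 9/7, f(16/7) = 27/7, f(22/7) = 45/7, f(4) = 9, f(34/7) = 81/7, f(40/7) = 99/7, f(46/7) = 117/7.
Sum = Δx · [f(10/7) + f(16/7) + f(22/7) + ...].
Sum = 54.

54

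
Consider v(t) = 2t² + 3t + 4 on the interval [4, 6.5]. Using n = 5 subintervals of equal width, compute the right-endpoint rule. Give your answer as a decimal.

Δt = (6.5 − 4)/5 = 0.5.
Right endpoints: 4.5, 5, 5.5, 6, 6.5.
v(4.5) = 58, v(5) = 69, v(5.5) = 81, v(6) = 94, v(6.5) = 108.
Sum = Δt · [v(4.5) + v(5) + v(5.5) + v(6) + v(6.5)].
Sum = 205.

205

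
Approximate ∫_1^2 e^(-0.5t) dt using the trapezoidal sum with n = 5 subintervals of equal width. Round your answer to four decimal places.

Δt = (2 − 1)/5 = 0.2.
f(1) ≈ 0.6065, f(1.2) ≈ 0.5488, f(1.4) ≈ 0.4966, f(1.6) ≈ 0.4493, f(1.8) ≈ 0.4066, f(2) ≈ 0.3679.
T_5 = (Δt/2)·[f(t_0) + 2f(t_1) + ... + 2f(t_{4}) + f(t_5)].
Sum ≈ 0.4777.

0.4777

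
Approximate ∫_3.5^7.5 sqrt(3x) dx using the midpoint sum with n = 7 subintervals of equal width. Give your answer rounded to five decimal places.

Δx = (7.5 − 3.5)/7 = 4/7.
Midpoints: 53/14, 61/14, 69/14, 5.5, 85/14, 93/14, 101/14.
f(53/14) ≈ 3.37004, f(61/14) ≈ 3.61544, f(69/14) ≈ 3.84522, f(5.5) ≈ 4.06202, f(85/14) ≈ 4.26782, f(93/14) ≈ 4.46414, f(101/14) ≈ 4.65219.
Sum = Δx · [f(53/14) + f(61/14) + f(69/14) + ...].
Sum ≈ 16.15821.

16.15821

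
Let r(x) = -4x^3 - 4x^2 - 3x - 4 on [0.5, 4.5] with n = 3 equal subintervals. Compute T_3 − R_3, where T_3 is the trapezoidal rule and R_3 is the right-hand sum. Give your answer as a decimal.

304

T_3 ≈ -617.62963.
R_3 ≈ -921.62963.
T_3 − R_3 = 304.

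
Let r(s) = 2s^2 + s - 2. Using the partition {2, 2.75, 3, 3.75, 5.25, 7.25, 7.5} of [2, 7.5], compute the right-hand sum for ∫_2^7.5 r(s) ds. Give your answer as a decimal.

376.875

Subinterval widths: 0.75, 0.25, 0.75, 1.5, 2, 0.25.
Right endpoints: 2.75, 3, 3.75, 5.25, 7.25, 7.5.
r(2.75) = 15.875, r(3) = 19, r(3.75) = 29.875, r(5.25) = 58.375, r(7.25) = 110.375, r(7.5) = 118.
Sum = Σ Δs_i · r(s_i).
Sum = 376.875.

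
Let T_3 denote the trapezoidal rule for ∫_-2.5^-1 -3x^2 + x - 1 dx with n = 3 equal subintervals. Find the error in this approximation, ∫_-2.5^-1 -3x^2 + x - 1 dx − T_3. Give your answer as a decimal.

0.1875

Exact integral: ∫_-2.5^-1 f(x) dx = -18.75.
T_3 = -18.9375.
Error = -18.75 − (-18.9375) = 0.1875.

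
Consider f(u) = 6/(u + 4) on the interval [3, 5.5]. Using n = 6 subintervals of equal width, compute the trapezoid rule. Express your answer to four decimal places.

1.8331

Δu = (5.5 − 3)/6 = 5/12.
f(3) = 6/7, f(41/12) = 72/89, f(23/6) = 36/47, f(4.25) = 8/11, f(14/3) = 9/13, f(61/12) = 72/109, f(5.5) = 12/19.
T_6 = (Δu/2)·[f(u_0) + 2f(u_1) + ... + 2f(u_{5}) + f(u_6)].
Sum ≈ 1.8331.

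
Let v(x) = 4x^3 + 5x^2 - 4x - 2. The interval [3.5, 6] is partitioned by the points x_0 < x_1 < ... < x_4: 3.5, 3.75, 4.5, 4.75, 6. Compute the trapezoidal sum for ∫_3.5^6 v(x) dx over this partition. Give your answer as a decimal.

1408.71875

Subinterval widths: 0.25, 0.75, 0.25, 1.25.
v(3.5) = 216.75, v(3.75) = 264.25, v(4.5) = 445.75, v(4.75) = 520.5, v(6) = 1018.
On each subinterval the trapezoid contributes (Δx_i/2)·[v(x_{i-1}) + v(x_i)].
Sum = 1408.71875.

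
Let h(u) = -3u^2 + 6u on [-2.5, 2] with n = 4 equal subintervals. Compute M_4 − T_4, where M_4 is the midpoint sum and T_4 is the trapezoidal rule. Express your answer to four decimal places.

4.2715

M_4 ≈ -28.951172.
T_4 = -33.22265625.
M_4 − T_4 ≈ 4.2715.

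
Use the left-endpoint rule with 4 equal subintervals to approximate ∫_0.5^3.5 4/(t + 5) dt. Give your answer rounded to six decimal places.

1.841123

Δt = (3.5 − 0.5)/4 = 0.75.
Left endpoints: 0.5, 1.25, 2, 2.75.
f(0.5) = 8/11, f(1.25) = 0.64, f(2) = 4/7, f(2.75) = 16/31.
Sum = Δt · [f(0.5) + f(1.25) + f(2) + f(2.75)].
Sum ≈ 1.841123.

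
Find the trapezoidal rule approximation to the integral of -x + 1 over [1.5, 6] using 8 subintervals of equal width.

-12.375

Δx = (6 − 1.5)/8 = 0.5625.
f(1.5) = -0.5, f(2.0625) = -1.0625, f(2.625) = -1.625, f(3.1875) = -2.1875, f(3.75) = -2.75, f(4.3125) = -3.3125, f(4.875) = -3.875, f(5.4375) = -4.4375, f(6) = -5.
T_8 = (Δx/2)·[f(x_0) + 2f(x_1) + ... + 2f(x_{7}) + f(x_8)].
Sum = -12.375.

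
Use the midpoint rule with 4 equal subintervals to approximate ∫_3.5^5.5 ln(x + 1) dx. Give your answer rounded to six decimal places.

Δx = (5.5 − 3.5)/4 = 0.5.
Midpoints: 3.75, 4.25, 4.75, 5.25.
f(3.75) ≈ 1.558145, f(4.25) ≈ 1.658228, f(4.75) ≈ 1.749200, f(5.25) ≈ 1.832581.
Sum = Δx · [f(3.75) + f(4.25) + f(4.75) + f(5.25)].
Sum ≈ 3.399077.

3.399077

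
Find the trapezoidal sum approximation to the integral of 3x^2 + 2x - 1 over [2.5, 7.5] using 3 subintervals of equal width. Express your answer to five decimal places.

Δx = (7.5 − 2.5)/3 = 5/3.
f(2.5) = 22.75, f(25/6) = 713/12, f(35/6) = 112.75, f(7.5) = 182.75.
T_3 = (Δx/2)·[f(x_0) + 2f(x_1) + 2f(x_2) + f(x_3)].
Sum ≈ 458.19444.

458.19444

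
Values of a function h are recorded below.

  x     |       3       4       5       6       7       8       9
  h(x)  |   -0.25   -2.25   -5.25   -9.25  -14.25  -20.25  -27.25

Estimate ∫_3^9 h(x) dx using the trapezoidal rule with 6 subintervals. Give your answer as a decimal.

-65

Δx = 1.
T_6 = (1/2)·[(-0.25) + 2·(-2.25) + 2·(-5.25) + 2·(-9.25) + 2·(-14.25) + 2·(-20.25) + (-27.25)] = -65.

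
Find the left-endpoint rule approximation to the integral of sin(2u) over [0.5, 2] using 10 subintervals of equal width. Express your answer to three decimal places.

0.712

Δu = (2 − 0.5)/10 = 0.15.
Left endpoints: 0.5, 0.65, 0.8, 0.95, 1.1, 1.25, 1.4, 1.55, 1.7, 1.85.
f(0.5) ≈ 0.841, f(0.65) ≈ 0.964, f(0.8) ≈ 1.000, f(0.95) ≈ 0.946, f(1.1) ≈ 0.808, f(1.25) ≈ 0.598, f(1.4) ≈ 0.335, f(1.55) ≈ 0.042, f(1.7) ≈ -0.256, f(1.85) ≈ -0.530.
Sum = Δu · [f(0.5) + f(0.65) + f(0.8) + ...].
Sum ≈ 0.712.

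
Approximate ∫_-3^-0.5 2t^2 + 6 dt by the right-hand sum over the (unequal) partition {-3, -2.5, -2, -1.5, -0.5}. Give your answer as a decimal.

28

Subinterval widths: 0.5, 0.5, 0.5, 1.
Right endpoints: -2.5, -2, -1.5, -0.5.
f(-2.5) = 18.5, f(-2) = 14, f(-1.5) = 10.5, f(-0.5) = 6.5.
Sum = Σ Δt_i · f(t_i).
Sum = 28.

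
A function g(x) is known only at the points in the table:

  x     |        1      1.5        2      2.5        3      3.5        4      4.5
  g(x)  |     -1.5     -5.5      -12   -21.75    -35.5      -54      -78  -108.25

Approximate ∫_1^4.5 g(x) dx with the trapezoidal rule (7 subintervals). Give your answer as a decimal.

Δx = 0.5.
T_7 = (0.5/2)·[(-1.5) + 2·(-5.5) + 2·(-12) + 2·(-21.75) + 2·(-35.5) + 2·(-54) + 2·(-78) + (-108.25)] = -130.8125.

-130.8125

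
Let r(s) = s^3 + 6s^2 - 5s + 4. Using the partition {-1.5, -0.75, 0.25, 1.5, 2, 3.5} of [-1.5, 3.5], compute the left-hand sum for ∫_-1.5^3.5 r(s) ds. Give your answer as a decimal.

76.53515625

Subinterval widths: 0.75, 1, 1.25, 0.5, 1.5.
Left endpoints: -1.5, -0.75, 0.25, 1.5, 2.
r(-1.5) = 21.625, r(-0.75) = 10.703125, r(0.25) = 3.140625, r(1.5) = 13.375, r(2) = 26.
Sum = Σ Δs_i · r(s_i).
Sum = 76.53515625.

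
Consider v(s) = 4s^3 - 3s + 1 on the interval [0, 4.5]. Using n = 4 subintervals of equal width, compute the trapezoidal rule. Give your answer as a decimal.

Δs = (4.5 − 0)/4 = 1.125.
v(0) = 1, v(1.125) = 3.3203125, v(2.25) = 39.8125, v(3.375) = 144.6484375, v(4.5) = 352.
T_4 = (Δs/2)·[v(s_0) + 2v(s_1) + 2v(s_2) + 2v(s_3) + v(s_4)].
Sum = 409.81640625.

409.81640625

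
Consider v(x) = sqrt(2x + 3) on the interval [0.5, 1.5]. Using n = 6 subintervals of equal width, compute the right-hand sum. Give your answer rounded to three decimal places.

Δx = (1.5 − 0.5)/6 = 1/6.
Right endpoints: 2/3, 5/6, 1, 7/6, 4/3, 1.5.
v(2/3) ≈ 2.082, v(5/6) ≈ 2.160, v(1) ≈ 2.236, v(7/6) ≈ 2.309, v(4/3) ≈ 2.380, v(1.5) ≈ 2.449.
Sum = Δx · [v(2/3) + v(5/6) + v(1) + ...].
Sum ≈ 2.270.

2.270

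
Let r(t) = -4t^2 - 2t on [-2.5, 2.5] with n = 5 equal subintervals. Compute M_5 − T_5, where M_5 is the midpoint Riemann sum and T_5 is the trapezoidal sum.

5

M_5 = -40.
T_5 = -45.
M_5 − T_5 = 5.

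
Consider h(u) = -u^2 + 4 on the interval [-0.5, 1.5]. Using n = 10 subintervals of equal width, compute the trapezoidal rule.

6.82

Δu = (1.5 − (-0.5))/10 = 0.2.
h(-0.5) = 3.75, h(-0.3) = 3.91, h(-0.1) = 3.99, h(0.1) = 3.99, h(0.3) = 3.91, h(0.5) = 3.75, h(0.7) = 3.51, h(0.9) = 3.19, h(1.1) = 2.79, h(1.3) = 2.31, h(1.5) = 1.75.
T_10 = (Δu/2)·[h(u_0) + 2h(u_1) + ... + 2h(u_{9}) + h(u_10)].
Sum = 6.82.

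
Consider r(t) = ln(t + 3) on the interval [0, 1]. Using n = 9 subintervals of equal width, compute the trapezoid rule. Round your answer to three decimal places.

Δt = (1 − 0)/9 = 1/9.
r(0) ≈ 1.099, r(1/9) ≈ 1.135, r(2/9) ≈ 1.170, r(1/3) ≈ 1.204, r(4/9) ≈ 1.237, r(5/9) ≈ 1.269, r(2/3) ≈ 1.299, r(7/9) ≈ 1.329, r(8/9) ≈ 1.358, r(1) ≈ 1.386.
T_9 = (Δt/2)·[r(t_0) + 2r(t_1) + ... + 2r(t_{8}) + r(t_9)].
Sum ≈ 1.249.

1.249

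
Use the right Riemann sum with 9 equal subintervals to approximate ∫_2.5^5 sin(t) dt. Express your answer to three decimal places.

Δt = (5 − 2.5)/9 = 5/18.
Right endpoints: 25/9, 55/18, 10/3, 65/18, 35/9, 25/6, 40/9, 85/18, 5.
f(25/9) ≈ 0.356, f(55/18) ≈ 0.086, f(10/3) ≈ -0.191, f(65/18) ≈ -0.452, f(35/9) ≈ -0.680, f(25/6) ≈ -0.855, f(40/9) ≈ -0.964, f(85/18) ≈ -1.000, f(5) ≈ -0.959.
Sum = Δt · [f(25/9) + f(55/18) + f(10/3) + ...].
Sum ≈ -1.294.

-1.294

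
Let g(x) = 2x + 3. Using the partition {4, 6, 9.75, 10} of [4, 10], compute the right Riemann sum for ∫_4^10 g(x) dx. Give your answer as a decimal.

120.125

Subinterval widths: 2, 3.75, 0.25.
Right endpoints: 6, 9.75, 10.
g(6) = 15, g(9.75) = 22.5, g(10) = 23.
Sum = Σ Δx_i · g(x_i).
Sum = 120.125.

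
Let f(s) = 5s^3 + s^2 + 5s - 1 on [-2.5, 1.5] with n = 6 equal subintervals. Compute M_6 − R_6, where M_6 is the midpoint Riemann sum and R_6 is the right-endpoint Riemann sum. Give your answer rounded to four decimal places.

M_6 ≈ -49.203704.
R_6 ≈ -15.092593.
M_6 − R_6 ≈ -34.1111.

-34.1111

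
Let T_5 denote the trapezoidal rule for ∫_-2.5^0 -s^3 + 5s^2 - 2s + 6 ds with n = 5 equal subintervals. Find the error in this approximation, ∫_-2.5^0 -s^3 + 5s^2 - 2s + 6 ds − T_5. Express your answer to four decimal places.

Exact integral: ∫_-2.5^0 f(s) ds ≈ 57.057292.
T_5 = 57.96875.
Error ≈ 57.057292 − 57.96875 ≈ -0.9115.

-0.9115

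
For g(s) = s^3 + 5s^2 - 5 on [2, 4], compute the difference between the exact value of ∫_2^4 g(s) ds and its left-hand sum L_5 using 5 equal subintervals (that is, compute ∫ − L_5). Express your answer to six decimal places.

22.453333

Exact integral: ∫_2^4 g(s) ds ≈ 143.33333333.
L_5 = 120.88.
Error ≈ 143.33333333 − 120.88 ≈ 22.453333.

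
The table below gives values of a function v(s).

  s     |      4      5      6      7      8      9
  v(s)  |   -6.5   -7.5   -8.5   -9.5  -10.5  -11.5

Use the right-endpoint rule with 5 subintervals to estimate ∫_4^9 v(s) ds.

-47.5

Δs = 1.
Sum = 1·[(-7.5) + (-8.5) + (-9.5) + (-10.5) + (-11.5)] = -47.5.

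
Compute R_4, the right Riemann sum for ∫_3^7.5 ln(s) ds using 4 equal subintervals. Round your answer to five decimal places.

Δs = (7.5 − 3)/4 = 1.125.
Right endpoints: 4.125, 5.25, 6.375, 7.5.
f(4.125) ≈ 1.41707, f(5.25) ≈ 1.65823, f(6.375) ≈ 1.85238, f(7.5) ≈ 2.01490.
Sum = Δs · [f(4.125) + f(5.25) + f(6.375) + f(7.5)].
Sum ≈ 7.81040.

7.81040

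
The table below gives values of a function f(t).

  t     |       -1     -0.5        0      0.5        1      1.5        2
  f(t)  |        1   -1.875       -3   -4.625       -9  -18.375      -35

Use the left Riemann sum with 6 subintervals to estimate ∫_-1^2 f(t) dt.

Δt = 0.5.
Sum = 0.5·[1 + (-1.875) + (-3) + (-4.625) + (-9) + (-18.375)] = -17.9375.

-17.9375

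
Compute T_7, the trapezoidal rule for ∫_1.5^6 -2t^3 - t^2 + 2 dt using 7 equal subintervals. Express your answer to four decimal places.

Δt = (6 − 1.5)/7 = 9/14.
f(1.5) = -7, f(15/7) = -7639/343, f(39/14) = -33611/686, f(24/7) = -30994/343, f(57/14) = -51298/343, f(33/7) = -78811/343, f(75/14) = -229253/686, f(6) = -466.
T_7 = (Δt/2)·[f(t_0) + 2f(t_1) + ... + 2f(t_{6}) + f(t_7)].
Sum ≈ -714.6276.

-714.6276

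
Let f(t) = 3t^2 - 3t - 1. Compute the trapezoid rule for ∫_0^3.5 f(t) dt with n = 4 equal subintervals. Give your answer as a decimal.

Δt = (3.5 − 0)/4 = 0.875.
f(0) = -1, f(0.875) = -1.328125, f(1.75) = 2.9375, f(2.625) = 11.796875, f(3.5) = 25.25.
T_4 = (Δt/2)·[f(t_0) + 2f(t_1) + 2f(t_2) + 2f(t_3) + f(t_4)].
Sum = 22.33984375.

22.33984375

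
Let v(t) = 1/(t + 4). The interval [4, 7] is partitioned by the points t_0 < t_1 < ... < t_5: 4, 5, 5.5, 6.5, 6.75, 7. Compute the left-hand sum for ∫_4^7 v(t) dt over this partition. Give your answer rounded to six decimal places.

Subinterval widths: 1, 0.5, 1, 0.25, 0.25.
Left endpoints: 4, 5, 5.5, 6.5, 6.75.
v(4) = 0.125, v(5) = 1/9, v(5.5) = 2/19, v(6.5) = 2/21, v(6.75) = 4/43.
Sum = Σ Δt_i · v(t_i).
Sum ≈ 0.332884.

0.332884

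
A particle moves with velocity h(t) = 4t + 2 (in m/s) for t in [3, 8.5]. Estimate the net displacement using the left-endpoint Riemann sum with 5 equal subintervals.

Δt = (8.5 − 3)/5 = 1.1.
Left endpoints: 3, 4.1, 5.2, 6.3, 7.4.
h(3) = 14, h(4.1) = 18.4, h(5.2) = 22.8, h(6.3) = 27.2, h(7.4) = 31.6.
Sum = Δt · [h(3) + h(4.1) + h(5.2) + h(6.3) + h(7.4)].
Sum = 125.4.

125.4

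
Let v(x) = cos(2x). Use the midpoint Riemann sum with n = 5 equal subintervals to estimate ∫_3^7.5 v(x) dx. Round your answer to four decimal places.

Δx = (7.5 − 3)/5 = 0.9.
Midpoints: 3.45, 4.35, 5.25, 6.15, 7.05.
v(3.45) ≈ 0.8157, v(4.35) ≈ -0.7486, v(5.25) ≈ -0.4755, v(6.15) ≈ 0.9647, v(7.05) ≈ 0.0372.
Sum = Δx · [v(3.45) + v(4.35) + v(5.25) + v(6.15) + v(7.05)].
Sum ≈ 0.5341.

0.5341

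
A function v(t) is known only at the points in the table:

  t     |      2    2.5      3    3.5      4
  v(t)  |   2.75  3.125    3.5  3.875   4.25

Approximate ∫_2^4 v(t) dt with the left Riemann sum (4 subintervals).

Δt = 0.5.
Sum = 0.5·[2.75 + 3.125 + 3.5 + 3.875] = 6.625.

6.625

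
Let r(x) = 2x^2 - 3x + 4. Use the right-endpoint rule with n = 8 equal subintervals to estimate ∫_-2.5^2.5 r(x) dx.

36.796875

Δx = (2.5 − (-2.5))/8 = 0.625.
Right endpoints: -1.875, -1.25, -0.625, 0, 0.625, 1.25, 1.875, 2.5.
r(-1.875) = 16.65625, r(-1.25) = 10.875, r(-0.625) = 6.65625, r(0) = 4, r(0.625) = 2.90625, r(1.25) = 3.375, r(1.875) = 5.40625, r(2.5) = 9.
Sum = Δx · [r(-1.875) + r(-1.25) + r(-0.625) + ...].
Sum = 36.796875.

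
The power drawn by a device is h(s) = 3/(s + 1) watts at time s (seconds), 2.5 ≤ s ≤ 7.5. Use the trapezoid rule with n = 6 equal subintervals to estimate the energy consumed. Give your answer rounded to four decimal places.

Δs = (7.5 − 2.5)/6 = 5/6.
h(2.5) = 6/7, h(10/3) = 9/13, h(25/6) = 18/31, h(5) = 0.5, h(35/6) = 18/41, h(20/3) = 9/23, h(7.5) = 6/17.
T_6 = (Δs/2)·[h(s_0) + 2h(s_1) + ... + 2h(s_{5}) + h(s_6)].
Sum ≈ 2.6736.

2.6736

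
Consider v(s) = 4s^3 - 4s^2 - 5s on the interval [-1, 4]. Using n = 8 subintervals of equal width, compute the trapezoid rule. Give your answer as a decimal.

135.390625

Δs = (4 − (-1))/8 = 0.625.
v(-1) = -3, v(-0.375) = 1.1015625, v(0.25) = -1.4375, v(0.875) = -4.7578125, v(1.5) = -3, v(2.125) = 9.6953125, v(2.75) = 39.1875, v(3.375) = 91.3359375, v(4) = 172.
T_8 = (Δs/2)·[v(s_0) + 2v(s_1) + ... + 2v(s_{7}) + v(s_8)].
Sum = 135.390625.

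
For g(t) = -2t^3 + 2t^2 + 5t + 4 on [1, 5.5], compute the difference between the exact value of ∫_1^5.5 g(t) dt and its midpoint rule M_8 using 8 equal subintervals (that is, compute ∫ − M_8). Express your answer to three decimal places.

-2.076

Exact integral: ∫_1^5.5 g(t) dt = -255.65625.
M_8 ≈ -253.57983.
Error ≈ -255.65625 − (-253.57983) ≈ -2.076.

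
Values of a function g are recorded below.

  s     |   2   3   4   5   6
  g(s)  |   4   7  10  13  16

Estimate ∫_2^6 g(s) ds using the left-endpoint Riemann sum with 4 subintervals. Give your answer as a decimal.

34

Δs = 1.
Sum = 1·[4 + 7 + 10 + 13] = 34.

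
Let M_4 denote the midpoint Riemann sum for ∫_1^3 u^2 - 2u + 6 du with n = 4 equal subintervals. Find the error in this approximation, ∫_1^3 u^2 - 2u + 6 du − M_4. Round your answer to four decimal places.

Exact integral: ∫_1^3 f(u) du ≈ 12.666667.
M_4 = 12.625.
Error ≈ 12.666667 − 12.625 ≈ 0.0417.

0.0417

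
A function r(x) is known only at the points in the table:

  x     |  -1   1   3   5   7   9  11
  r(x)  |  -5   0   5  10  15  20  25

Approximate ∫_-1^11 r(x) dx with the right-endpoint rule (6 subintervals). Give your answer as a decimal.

Δx = 2.
Sum = 2·[0 + 5 + 10 + 15 + 20 + 25] = 150.

150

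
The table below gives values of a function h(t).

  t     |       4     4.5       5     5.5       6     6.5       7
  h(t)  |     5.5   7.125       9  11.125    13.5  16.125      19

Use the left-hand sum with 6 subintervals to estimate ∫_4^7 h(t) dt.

31.1875

Δt = 0.5.
Sum = 0.5·[5.5 + 7.125 + 9 + 11.125 + 13.5 + 16.125] = 31.1875.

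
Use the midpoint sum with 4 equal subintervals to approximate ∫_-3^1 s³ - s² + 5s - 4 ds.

-64

Δs = (1 − (-3))/4 = 1.
Midpoints: -2.5, -1.5, -0.5, 0.5.
f(-2.5) = -38.375, f(-1.5) = -17.125, f(-0.5) = -6.875, f(0.5) = -1.625.
Sum = Δs · [f(-2.5) + f(-1.5) + f(-0.5) + f(0.5)].
Sum = -64.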